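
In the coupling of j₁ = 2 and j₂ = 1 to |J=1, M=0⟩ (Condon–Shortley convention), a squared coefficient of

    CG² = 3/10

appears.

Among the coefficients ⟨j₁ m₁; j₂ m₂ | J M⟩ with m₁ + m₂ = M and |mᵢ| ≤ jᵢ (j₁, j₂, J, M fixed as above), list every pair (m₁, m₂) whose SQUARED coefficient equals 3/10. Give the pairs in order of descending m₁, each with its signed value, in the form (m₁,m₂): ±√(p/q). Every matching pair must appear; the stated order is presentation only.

Admissible pairs with m₁+m₂ = M = 0: (-1,1), (0,0), (1,-1)
  (m₁,m₂)=(1,-1): CG² = 3/10, CG = +√(3/10)   ← matches the target
  (m₁,m₂)=(0,0): CG² = 2/5, CG = −√(2/5)
  (m₁,m₂)=(-1,1): CG² = 3/10, CG = +√(3/10)   ← matches the target
Pairs with CG² = 3/10: (1,-1): +√(3/10); (-1,1): +√(3/10)

(1,-1): +√(3/10); (-1,1): +√(3/10)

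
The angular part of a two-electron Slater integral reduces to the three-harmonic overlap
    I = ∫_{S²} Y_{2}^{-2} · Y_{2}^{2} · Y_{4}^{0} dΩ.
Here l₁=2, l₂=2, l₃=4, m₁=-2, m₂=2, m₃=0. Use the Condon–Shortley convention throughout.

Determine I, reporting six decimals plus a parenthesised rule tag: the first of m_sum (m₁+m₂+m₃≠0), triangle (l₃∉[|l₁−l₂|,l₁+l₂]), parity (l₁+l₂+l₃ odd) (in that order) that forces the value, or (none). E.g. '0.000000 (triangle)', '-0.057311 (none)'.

Checks pass: Σm=0; 8 even; l₃=4∈[0,4].
(2·2+1)(2·2+1)(2·4+1) = 225
Δ: 0! 4! 4! / 9! → 1/630
sum: t=0:+1/16 = 1/16
3j²(2 2 4; 0 0 0) = Δ·Π!·Σ² = 2/35  (sign +1)
sum: t=0:+1/576 = 1/576
3j²(2 2 4; -2 2 0) = Δ·Π!·Σ² = 1/630  (sign +1)
combine: 4πI² = 225·2/35·1/630 = 1/49
take √, sign +1: I = 0.04029926
No selection rule forces the value: the integral is nonzero (none).

0.040299 (none)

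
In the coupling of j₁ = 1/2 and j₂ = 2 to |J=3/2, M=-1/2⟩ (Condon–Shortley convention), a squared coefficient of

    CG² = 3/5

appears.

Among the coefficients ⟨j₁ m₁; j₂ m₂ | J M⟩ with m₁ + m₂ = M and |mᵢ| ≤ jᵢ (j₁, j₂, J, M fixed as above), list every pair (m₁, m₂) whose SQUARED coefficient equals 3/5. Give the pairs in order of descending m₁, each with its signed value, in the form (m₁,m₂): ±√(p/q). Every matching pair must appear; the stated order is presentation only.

Admissible pairs with m₁+m₂ = M = -1/2: (-1/2,0), (1/2,-1)
  (m₁,m₂)=(1/2,-1): CG² = 3/5, CG = +√(3/5)   ← matches the target
  (m₁,m₂)=(-1/2,0): CG² = 2/5, CG = −√(2/5)
Pairs with CG² = 3/5: (1/2,-1): +√(3/5)

(1/2,-1): +√(3/5)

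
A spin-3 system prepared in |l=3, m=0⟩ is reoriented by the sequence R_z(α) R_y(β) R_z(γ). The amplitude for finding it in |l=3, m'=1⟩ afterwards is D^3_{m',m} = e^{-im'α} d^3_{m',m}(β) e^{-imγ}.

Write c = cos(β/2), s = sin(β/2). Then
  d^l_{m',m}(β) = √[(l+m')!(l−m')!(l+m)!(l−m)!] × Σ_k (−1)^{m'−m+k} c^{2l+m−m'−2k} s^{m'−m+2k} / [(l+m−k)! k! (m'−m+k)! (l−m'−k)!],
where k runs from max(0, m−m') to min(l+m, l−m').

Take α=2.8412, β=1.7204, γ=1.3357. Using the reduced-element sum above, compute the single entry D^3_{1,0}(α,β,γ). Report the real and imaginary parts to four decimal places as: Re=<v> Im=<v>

Split into d^3_{1,0}(β=1.7204) × two z-phases.
c=cos(1.720400/2)=0.652286, s=sin(1.720400/2)=0.757973; N=√[24·2·6·6]=41.569219
k: max(0,(0)−(1))=0 … min(3+(0),3−(1))=2
  k=0: (−1)^1·41.5692/(12)·0.6523^5·0.7580^1 = -0.310052
  k=1: (−1)^2·41.5692/(4)·0.6523^3·0.7580^3 = +1.255993
  k=2: (−1)^3·41.5692/(12)·0.6523^1·0.7580^5 = -0.565324
d^3_{1,0}(1.7204) = -0.310052 +1.255993 -0.565324 = +0.380617
Phases: e^{-i·(1)·2.8412}=-0.955220-0.295895i, e^{-i·(0)·1.3357}=+1.000000+0.000000i ⇒ D=-0.363573-0.112623i

Re=-0.3636 Im=-0.1126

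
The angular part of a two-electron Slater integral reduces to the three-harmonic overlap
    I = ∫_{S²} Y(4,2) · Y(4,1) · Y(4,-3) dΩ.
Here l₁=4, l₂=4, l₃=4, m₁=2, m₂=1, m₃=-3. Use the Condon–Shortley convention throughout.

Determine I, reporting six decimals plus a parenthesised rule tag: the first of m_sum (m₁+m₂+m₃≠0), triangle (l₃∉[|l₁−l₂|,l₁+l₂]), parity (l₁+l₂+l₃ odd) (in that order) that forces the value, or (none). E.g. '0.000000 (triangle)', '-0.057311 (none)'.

-0.063661 (none)

Checks pass: Σm=0; 12 even; l₃=4∈[0,8].
(2·4+1)(2·4+1)(2·4+1) = 729
Δ: 4! 4! 4! / 13! → 1/450450
sum: t=0:+1/13824 t=1:−1/216 t=2:+1/64 t=3:−1/216 t=4:+1/13824 = 5/768
3j²(4 4 4; 0 0 0) = Δ·Π!·Σ² = 18/1001  (sign +1)
sum: t=1:−1/864 t=2:+1/576 = 1/1728
3j²(4 4 4; 2 1 -3) = Δ·Π!·Σ² = 5/1287  (sign -1)
combine: 4πI² = 729·18/1001·5/1287 = 7290/143143
take √, sign -1: I = -0.06366105
No selection rule forces the value: the integral is nonzero (none).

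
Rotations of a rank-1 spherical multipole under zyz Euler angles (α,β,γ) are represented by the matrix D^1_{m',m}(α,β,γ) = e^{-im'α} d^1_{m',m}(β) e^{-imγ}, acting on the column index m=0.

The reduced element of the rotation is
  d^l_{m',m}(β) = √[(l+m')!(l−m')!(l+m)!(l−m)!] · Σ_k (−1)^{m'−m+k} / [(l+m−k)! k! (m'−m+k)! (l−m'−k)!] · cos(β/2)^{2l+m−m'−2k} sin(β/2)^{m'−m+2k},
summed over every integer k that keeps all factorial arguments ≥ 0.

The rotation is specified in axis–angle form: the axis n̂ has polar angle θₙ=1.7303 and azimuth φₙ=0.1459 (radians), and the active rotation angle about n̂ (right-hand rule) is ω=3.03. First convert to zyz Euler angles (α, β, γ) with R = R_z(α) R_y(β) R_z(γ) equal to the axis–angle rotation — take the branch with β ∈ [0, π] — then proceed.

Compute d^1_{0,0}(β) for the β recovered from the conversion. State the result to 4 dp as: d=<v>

d=-0.9435

Axis–angle → zyz. n̂ = (sinθₙcosφₙ, sinθₙsinφₙ, cosθₙ) = (+0.976817, +0.143537, -0.158828), ω = 3.0300.
R = I cosω + sinω [n̂]ₓ + (1−cosω) n̂n̂ᵀ gives
  R = [+0.908626, +0.297235, -0.293343; +0.261860, -0.952702, -0.154233; -0.325312, +0.063326, -0.943484]
β = atan2(√(R₁₃²+R₂₃²), R₃₃) = 2.803787; α = atan2(R₂₃, R₁₃) mod 2π = 3.625650; γ = atan2(R₃₂, −R₃₁) mod 2π = 0.192257
d^1_{0,0}(β=2.8038) via the finite sum:
Half-angle: c=0.168101, s=0.985770. N=√(1·1·1·1)=1.000000
Admissible k: 0..1 (factorial args all ≥0)
  k=0: (−1)^0·1.0000/(1)·0.1681^2·0.9858^0 = +0.028258
  k=1: (−1)^1·1.0000/(1)·0.1681^0·0.9858^2 = -0.971742
d^1_{0,0}(2.8038) = +0.028258 -0.971742 = -0.943484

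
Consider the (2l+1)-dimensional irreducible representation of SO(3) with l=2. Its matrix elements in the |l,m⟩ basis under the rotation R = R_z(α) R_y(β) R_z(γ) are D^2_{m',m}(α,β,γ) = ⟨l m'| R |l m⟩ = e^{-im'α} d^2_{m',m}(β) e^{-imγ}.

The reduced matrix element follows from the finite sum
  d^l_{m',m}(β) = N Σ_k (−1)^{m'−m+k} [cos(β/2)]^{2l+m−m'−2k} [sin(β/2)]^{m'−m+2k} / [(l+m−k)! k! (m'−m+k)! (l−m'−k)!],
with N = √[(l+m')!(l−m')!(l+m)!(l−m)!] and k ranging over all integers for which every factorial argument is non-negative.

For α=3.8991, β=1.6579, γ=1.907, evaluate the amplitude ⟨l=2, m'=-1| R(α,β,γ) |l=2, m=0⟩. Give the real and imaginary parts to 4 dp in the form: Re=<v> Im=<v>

First d^2_{-1,0}(β=1.6579), then the phase factors e^{-i(-1)α} and e^{-i(0)γ}:
With c≡cos(β/2)=0.675650 and s≡sin(β/2)=0.737222, N=[1·6·2·2]^{1/2}=4.898979
The bounds max(0,m−m')=1 and min(l+m,l−m')=2 give 2 terms
  k=1: (−1)^0·4.8990/(2)·0.6757^3·0.7372^1 = +0.556980
  k=2: (−1)^1·4.8990/(2)·0.6757^1·0.7372^3 = -0.663121
d^2_{-1,0}(1.6579) = +0.556980 -0.663121 = -0.106141
Phases: e^{-i·(-1)·3.8991}=-0.726551-0.687113i, e^{-i·(0)·1.9070}=+1.000000+0.000000i ⇒ D=+0.077117+0.072931i

Re=0.0771 Im=0.0729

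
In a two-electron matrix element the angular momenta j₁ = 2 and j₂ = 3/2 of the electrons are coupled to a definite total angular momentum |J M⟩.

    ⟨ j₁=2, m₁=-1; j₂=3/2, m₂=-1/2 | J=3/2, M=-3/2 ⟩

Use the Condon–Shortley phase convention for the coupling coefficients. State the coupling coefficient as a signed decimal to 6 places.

triangle: 2!·2!·1!/6! = 4/720
(j±m)!: 1!·3!·1!·2!·0!·3! = 72
prefactor² = (2J+1)·Δ·N² = 8/5
  k=1: −1/(1!·1!·2!·0!·0!·1!) = -1/2
Σ = -1/2  ⇒  CG² = 8/5·(-1/2)² = 2/5
CG = −√(2/5) = -0.632456

-0.632456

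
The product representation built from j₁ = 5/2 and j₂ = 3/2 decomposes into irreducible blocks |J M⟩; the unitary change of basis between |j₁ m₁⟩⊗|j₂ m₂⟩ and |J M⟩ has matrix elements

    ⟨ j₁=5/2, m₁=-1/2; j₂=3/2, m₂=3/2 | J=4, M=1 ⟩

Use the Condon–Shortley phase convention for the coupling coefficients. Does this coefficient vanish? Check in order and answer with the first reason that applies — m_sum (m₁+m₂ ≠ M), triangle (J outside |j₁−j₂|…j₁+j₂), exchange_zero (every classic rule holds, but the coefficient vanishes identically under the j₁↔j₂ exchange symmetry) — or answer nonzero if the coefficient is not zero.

m-sum: m₁+m₂ = -1/2+3/2 = 1, M = 1  ✓
triangle: |j₁−j₂| = 1 ≤ J = 4 ≤ j₁+j₂ = 4  ✓
exchange: j₁≠j₂ or m₁≠m₂ — the exchange symmetry imposes no constraint here
value check: CG = +√(5/28) = +0.422577 ≠ 0

nonzero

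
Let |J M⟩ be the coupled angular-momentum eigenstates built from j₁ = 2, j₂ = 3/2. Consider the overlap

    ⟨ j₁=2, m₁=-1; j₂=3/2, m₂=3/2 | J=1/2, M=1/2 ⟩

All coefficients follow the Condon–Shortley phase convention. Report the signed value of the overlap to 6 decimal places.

√[2·3!1!0!/5! · 1!3!3!0!1!0!] = √(18/5)
  +(−1)^3/∏(3,0,0,0,1,0)! = -1/6  (running -1/6)
⟨..|..⟩ = √(18/5)·(-1/6) = -0.316228

−√(1/10) ≈ -0.316228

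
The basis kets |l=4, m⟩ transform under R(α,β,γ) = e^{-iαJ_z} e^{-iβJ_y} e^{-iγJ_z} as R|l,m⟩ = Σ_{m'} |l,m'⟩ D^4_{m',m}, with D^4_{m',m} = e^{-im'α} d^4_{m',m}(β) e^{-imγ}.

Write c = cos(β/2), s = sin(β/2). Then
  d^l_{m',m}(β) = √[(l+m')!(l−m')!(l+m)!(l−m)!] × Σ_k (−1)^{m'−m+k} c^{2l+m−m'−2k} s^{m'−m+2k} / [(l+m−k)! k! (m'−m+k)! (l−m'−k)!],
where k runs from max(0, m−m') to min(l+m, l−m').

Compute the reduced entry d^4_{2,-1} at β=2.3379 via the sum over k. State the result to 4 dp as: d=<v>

d^4_{2,-1}(β=2.3379) via the finite sum:
c=cos(2.337900/2)=0.391118, s=sin(2.337900/2)=0.920340; N=√[720·2·6·120]=1018.233765
k∈{0,1,2} keeps every argument non-negative
  k=0: (−1)^3·1018.2338/(72)·0.3911^5·0.9203^3 = -0.100902
  k=1: (−1)^4·1018.2338/(48)·0.3911^3·0.9203^5 = +0.838056
  k=2: (−1)^5·1018.2338/(240)·0.3911^1·0.9203^7 = -0.928077
d^4_{2,-1}(2.3379) = -0.100902 +0.838056 -0.928077 = -0.190923

d=-0.1909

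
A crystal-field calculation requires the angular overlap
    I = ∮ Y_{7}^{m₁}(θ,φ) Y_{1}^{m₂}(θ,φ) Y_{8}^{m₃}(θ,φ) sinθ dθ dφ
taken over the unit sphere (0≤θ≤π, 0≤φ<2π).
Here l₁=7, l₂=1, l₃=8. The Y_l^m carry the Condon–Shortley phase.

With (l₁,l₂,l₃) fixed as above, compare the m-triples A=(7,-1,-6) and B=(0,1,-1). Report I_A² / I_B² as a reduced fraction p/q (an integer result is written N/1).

1/36

Shared (l₁,l₂,l₃)=(7,1,8): N and (l;000)² cancel in I_A²/I_B².
A: Δ = 0!·14!·2!/17! = 1/2040; Racah Σ t=0..0: t=0:+1/174356582400 = 1/174356582400; ⇒ 3j(7 1 8; 7 -1 -6)² = 1/2040, sgn +1
B: Δ = 0!·14!·2!/17! = 1/2040; Racah Σ t=0..0: t=0:+1/50803200 = 1/50803200; ⇒ 3j(7 1 8; 0 1 -1)² = 3/170, sgn -1
I_A²/I_B² = (1/2040)/(3/170) = 1/36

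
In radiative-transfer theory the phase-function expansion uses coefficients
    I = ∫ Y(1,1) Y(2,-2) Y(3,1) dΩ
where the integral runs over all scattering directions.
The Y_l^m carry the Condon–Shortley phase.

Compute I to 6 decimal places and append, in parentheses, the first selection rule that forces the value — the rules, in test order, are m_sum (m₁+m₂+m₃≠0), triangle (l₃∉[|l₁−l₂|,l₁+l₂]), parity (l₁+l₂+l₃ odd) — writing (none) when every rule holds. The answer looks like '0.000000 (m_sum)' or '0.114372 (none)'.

Checks pass: Σm=0; 6 even; l₃=3∈[1,3].
(2·1+1)(2·2+1)(2·3+1) = 105
Δ: 0! 2! 4! / 7! → 1/105
sum: t=0:+1/4 = 1/4
3j²(1 2 3; 0 0 0) = Δ·Π!·Σ² = 3/35  (sign -1)
sum: t=0:+1/48 = 1/48
3j²(1 2 3; 1 -2 1) = Δ·Π!·Σ² = 1/105  (sign +1)
combine: 4πI² = 105·3/35·1/105 = 3/35
take √, sign -1: I = -0.08258890
No selection rule forces the value: the integral is nonzero (none).

-0.082589 (none)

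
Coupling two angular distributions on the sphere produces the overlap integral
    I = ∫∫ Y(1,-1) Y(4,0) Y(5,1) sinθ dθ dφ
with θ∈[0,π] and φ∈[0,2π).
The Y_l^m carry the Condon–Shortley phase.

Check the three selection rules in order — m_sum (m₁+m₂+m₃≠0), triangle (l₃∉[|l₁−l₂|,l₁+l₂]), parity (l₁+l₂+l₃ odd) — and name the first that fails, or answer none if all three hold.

none

Σmᵢ = 0  ✓
l₃∈[|l₁−l₂|,l₁+l₂]=[3,5], have l₃=5  ✓
Σlᵢ = 10 ⇒ even  ✓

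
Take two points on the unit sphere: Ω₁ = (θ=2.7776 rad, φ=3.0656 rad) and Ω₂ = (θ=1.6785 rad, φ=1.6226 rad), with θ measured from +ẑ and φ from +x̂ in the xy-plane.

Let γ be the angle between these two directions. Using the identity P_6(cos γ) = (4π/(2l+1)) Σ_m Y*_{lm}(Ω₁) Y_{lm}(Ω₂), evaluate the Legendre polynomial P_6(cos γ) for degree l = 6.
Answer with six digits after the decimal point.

-0.182152

Term-by-term m-sum for l=6 (normalisation 4π/13 = 0.966644):
  term(m=-6) = -0.00033 + 0.00032j   from Y*(Ω₁)=0.00088 - 0.00043j, Y(Ω₂)=-0.44418 + 0.14268j
  term(m=-5) = 0.00093 + 0.00125j   from Y*(Ω₁)=0.00831 - 0.00332j, Y(Ω₂)=0.04476 + 0.16891j
  term(m=-4) = -0.01309 + 0.00734j   from Y*(Ω₁)=0.04706 - 0.01476j, Y(Ω₂)=-0.29777 + 0.06260j
  term(m=-3) = 0.01342 + 0.03326j   from Y*(Ω₁)=0.17674 - 0.04101j, Y(Ω₂)=0.03060 + 0.19531j
  term(m=-2) = -0.10697 + 0.02795j   from Y*(Ω₁)=0.42625 - 0.06529j, Y(Ω₂)=-0.25502 + 0.02652j
  term(m=-1) = 0.01421 + 0.11060j   from Y*(Ω₁)=0.54219 - 0.04128j, Y(Ω₂)=0.01062 + 0.20480j
  term(m=+0) = -0.00478 + 0.00000j   from Y*(Ω₁)=0.01965 + 0.00000j, Y(Ω₂)=-0.24337 + 0.00000j
  term(m=+1) = 0.01421 - 0.11060j   from Y*(Ω₁)=-0.54219 - 0.04128j, Y(Ω₂)=-0.01062 + 0.20480j
  term(m=+2) = -0.10697 - 0.02795j   from Y*(Ω₁)=0.42625 + 0.06529j, Y(Ω₂)=-0.25502 - 0.02652j
  term(m=+3) = 0.01342 - 0.03326j   from Y*(Ω₁)=-0.17674 - 0.04101j, Y(Ω₂)=-0.03060 + 0.19531j
  term(m=+4) = -0.01309 - 0.00734j   from Y*(Ω₁)=0.04706 + 0.01476j, Y(Ω₂)=-0.29777 - 0.06260j
  term(m=+5) = 0.00093 - 0.00125j   from Y*(Ω₁)=-0.00831 - 0.00332j, Y(Ω₂)=-0.04476 + 0.16891j
  term(m=+6) = -0.00033 - 0.00032j   from Y*(Ω₁)=0.00088 + 0.00043j, Y(Ω₂)=-0.44418 - 0.14268j
Total Σ_m = -0.18844 + 0.00000j. Multiply by 0.966644: -0.18215 + 0.00000j. P_6(cos γ) = -0.182152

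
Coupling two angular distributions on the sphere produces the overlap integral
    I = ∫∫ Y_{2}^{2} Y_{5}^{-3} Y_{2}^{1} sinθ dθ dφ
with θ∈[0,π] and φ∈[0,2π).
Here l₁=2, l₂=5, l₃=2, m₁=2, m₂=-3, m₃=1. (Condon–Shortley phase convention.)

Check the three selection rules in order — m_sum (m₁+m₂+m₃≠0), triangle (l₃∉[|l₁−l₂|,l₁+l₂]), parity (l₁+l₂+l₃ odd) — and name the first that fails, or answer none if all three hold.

Σmᵢ = 0  ✓
l₃∈[|l₁−l₂|,l₁+l₂]=[3,7] required, l₃=2 fails  ✗
Σlᵢ = 9 ⇒ odd

triangle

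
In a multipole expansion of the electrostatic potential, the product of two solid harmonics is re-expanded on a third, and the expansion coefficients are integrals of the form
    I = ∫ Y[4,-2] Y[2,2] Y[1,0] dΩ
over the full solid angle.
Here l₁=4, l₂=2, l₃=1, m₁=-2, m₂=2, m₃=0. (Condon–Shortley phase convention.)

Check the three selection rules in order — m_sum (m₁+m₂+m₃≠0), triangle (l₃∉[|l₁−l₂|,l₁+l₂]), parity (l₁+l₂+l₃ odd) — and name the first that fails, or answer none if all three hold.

m₁+m₂+m₃ = -2 + 2 + 0 = 0  ✓
triangle: need |l₁−l₂| ≤ l₃ ≤ l₁+l₂ = [2,6]; l₃=1 is outside  ✗
parity: l₁+l₂+l₃ = 7 is odd

triangle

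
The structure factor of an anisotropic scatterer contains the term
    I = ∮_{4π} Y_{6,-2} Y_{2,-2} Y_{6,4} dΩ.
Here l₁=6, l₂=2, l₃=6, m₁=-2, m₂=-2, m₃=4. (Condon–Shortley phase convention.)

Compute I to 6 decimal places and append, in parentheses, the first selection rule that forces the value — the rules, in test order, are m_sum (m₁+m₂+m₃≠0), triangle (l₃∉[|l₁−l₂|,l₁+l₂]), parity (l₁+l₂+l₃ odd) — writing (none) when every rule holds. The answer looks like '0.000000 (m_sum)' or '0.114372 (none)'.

Checks pass: Σm=0; 14 even; l₃=6∈[4,8].
(2·6+1)(2·2+1)(2·6+1) = 845
Δ: 2! 10! 2! / 15! → 1/90090
sum: t=0:+1/69120 t=1:−1/14400 t=2:+1/69120 = -7/172800
3j²(6 2 6; 0 0 0) = Δ·Π!·Σ² = 14/715  (sign -1)
sum: t=0:+1/322560 = 1/322560
3j²(6 2 6; -2 -2 4) = Δ·Π!·Σ² = 18/1001  (sign +1)
combine: 4πI² = 845·14/715·18/1001 = 36/121
take √, sign -1: I = -0.15386989
No selection rule forces the value: the integral is nonzero (none).

-0.153870 (none)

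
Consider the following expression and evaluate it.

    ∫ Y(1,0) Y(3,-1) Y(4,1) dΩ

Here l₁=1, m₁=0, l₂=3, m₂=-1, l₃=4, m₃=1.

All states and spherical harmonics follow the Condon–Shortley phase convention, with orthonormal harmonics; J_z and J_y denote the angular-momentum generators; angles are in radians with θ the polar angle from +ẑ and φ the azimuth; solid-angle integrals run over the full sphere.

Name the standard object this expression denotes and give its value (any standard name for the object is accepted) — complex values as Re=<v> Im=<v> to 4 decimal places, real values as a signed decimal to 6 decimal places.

Gaunt coefficient, -0.238414

This is a Gaunt coefficient — the integral of a triple product of spherical harmonics over the sphere.
Checks pass: Σm=0; 8 even; l₃=4∈[2,4].
(2·1+1)(2·3+1)(2·4+1) = 189
Δ: 0! 2! 6! / 9! → 1/252
sum: t=0:+1/36 = 1/36
3j²(1 3 4; 0 0 0) = Δ·Π!·Σ² = 4/63  (sign +1)
sum: t=0:+1/48 = 1/48
3j²(1 3 4; 0 -1 1) = Δ·Π!·Σ² = 5/84  (sign -1)
combine: 4πI² = 189·4/63·5/84 = 5/7
take √, sign -1: I = -0.23841361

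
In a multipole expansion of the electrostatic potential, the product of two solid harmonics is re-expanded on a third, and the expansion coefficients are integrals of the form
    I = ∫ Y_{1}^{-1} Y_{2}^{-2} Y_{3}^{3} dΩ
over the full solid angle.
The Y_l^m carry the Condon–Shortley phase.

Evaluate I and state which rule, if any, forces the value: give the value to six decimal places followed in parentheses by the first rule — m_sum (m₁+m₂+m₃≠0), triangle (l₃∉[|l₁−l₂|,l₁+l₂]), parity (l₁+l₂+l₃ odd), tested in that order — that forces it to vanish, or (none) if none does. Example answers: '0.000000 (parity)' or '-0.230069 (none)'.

Rules hold: Σm=0, L=6 even, 1≤3≤3.
N = 3·5·7 = 105
Δ = 0!·2!·4!/7! = 1/105
Racah Σ t=0..0: t=0:+1/4 = 1/4
⇒ 3j(1 2 3; 0 0 0)² = 3/35, sgn -1
Racah Σ t=0..0: t=0:+1/48 = 1/48
⇒ 3j(1 2 3; -1 -2 3)² = 1/7, sgn +1
4πI² = N·(3j₀)²·(3jₘ)² = 9/7
I = -1·√(1.28571/4π) = -0.31986543
No selection rule forces the value: the integral is nonzero (none).

-0.319865 (none)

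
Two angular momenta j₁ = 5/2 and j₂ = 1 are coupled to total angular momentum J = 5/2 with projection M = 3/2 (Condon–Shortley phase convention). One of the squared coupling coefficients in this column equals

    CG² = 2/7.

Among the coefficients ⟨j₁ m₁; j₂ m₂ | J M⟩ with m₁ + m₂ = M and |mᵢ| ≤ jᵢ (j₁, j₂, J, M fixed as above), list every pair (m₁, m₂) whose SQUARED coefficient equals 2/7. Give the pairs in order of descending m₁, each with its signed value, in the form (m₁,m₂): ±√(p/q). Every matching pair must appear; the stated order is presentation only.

(5/2,-1): +√(2/7)

Admissible pairs with m₁+m₂ = M = 3/2: (1/2,1), (3/2,0), (5/2,-1)
  (m₁,m₂)=(5/2,-1): CG² = 2/7, CG = +√(2/7)   ← matches the target
  (m₁,m₂)=(3/2,0): CG² = 9/35, CG = +√(9/35)
  (m₁,m₂)=(1/2,1): CG² = 16/35, CG = −√(16/35)
Pairs with CG² = 2/7: (5/2,-1): +√(2/7)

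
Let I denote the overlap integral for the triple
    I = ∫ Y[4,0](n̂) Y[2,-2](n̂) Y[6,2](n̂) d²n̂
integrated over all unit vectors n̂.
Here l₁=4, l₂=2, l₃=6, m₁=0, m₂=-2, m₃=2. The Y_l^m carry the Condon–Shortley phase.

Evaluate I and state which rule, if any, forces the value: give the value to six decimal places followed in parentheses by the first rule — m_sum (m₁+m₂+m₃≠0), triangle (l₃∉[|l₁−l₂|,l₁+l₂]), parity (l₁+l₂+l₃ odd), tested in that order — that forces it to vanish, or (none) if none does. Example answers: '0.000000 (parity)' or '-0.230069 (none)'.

0.133065 (none)

Rules hold: Σm=0, L=12 even, 2≤6≤6.
N = 9·5·13 = 585
Δ = 0!·8!·4!/13! = 1/6435
Racah Σ t=0..0: t=0:+1/2304 = 1/2304
⇒ 3j(4 2 6; 0 0 0)² = 5/143, sgn +1
Racah Σ t=0..0: t=0:+1/13824 = 1/13824
⇒ 3j(4 2 6; 0 -2 2)² = 14/1287, sgn +1
4πI² = N·(3j₀)²·(3jₘ)² = 350/1573
I = +1·√(0.222505/4π) = 0.13306527
No selection rule forces the value: the integral is nonzero (none).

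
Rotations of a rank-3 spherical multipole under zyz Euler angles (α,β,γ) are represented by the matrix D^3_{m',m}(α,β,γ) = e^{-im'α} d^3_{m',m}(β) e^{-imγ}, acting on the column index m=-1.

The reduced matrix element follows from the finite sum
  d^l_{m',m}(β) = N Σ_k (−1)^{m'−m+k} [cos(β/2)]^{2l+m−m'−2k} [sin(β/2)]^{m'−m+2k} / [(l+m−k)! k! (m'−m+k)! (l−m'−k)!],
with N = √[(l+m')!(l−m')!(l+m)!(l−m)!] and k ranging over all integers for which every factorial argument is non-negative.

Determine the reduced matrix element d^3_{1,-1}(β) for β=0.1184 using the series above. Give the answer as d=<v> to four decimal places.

d^3_{1,-1}(β=0.1184) via the finite sum:
c=cos(0.118400/2)=0.998248, s=sin(0.118400/2)=0.059165; N=√[24·2·2·24]=48.000000
k∈{0,1,2} keeps every argument non-negative
  k=0: (−1)^2·48.0000/(8)·0.9982^4·0.0592^2 = +0.020856
  k=1: (−1)^3·48.0000/(6)·0.9982^2·0.0592^4 = -0.000098
  k=2: (−1)^4·48.0000/(48)·0.9982^0·0.0592^6 = +0.000000
d^3_{1,-1}(0.1184) = +0.020856 -0.000098 +0.000000 = +0.020759

d=0.0208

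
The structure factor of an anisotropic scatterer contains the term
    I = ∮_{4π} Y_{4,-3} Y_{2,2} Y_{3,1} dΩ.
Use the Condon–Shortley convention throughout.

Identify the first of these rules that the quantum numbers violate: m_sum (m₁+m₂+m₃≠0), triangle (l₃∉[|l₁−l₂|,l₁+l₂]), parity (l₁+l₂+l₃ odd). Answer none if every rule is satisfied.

Σmᵢ = 0  ✓
l₃∈[|l₁−l₂|,l₁+l₂]=[2,6], have l₃=3  ✓
Σlᵢ = 9 ⇒ odd  ✗

parity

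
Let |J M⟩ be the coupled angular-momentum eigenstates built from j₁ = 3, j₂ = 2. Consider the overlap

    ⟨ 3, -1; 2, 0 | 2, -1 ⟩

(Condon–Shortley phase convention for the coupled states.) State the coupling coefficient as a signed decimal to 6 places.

+0.377964  (= +√(1/7))

j₁+j₂−J=3  J+j₁−j₂=3  J−j₁+j₂=1  j₁+j₂+J+1=8
(j₁±m₁, j₂±m₂, J±M) = (2,4,2,2,1,3)
P² = 36/7
sum k=1..2:
  [1] −1/12 = -1/12
  [2] +1/4 = 1/4
S = 1/6
C² = P²·S² = 1/7 ; C = +0.377964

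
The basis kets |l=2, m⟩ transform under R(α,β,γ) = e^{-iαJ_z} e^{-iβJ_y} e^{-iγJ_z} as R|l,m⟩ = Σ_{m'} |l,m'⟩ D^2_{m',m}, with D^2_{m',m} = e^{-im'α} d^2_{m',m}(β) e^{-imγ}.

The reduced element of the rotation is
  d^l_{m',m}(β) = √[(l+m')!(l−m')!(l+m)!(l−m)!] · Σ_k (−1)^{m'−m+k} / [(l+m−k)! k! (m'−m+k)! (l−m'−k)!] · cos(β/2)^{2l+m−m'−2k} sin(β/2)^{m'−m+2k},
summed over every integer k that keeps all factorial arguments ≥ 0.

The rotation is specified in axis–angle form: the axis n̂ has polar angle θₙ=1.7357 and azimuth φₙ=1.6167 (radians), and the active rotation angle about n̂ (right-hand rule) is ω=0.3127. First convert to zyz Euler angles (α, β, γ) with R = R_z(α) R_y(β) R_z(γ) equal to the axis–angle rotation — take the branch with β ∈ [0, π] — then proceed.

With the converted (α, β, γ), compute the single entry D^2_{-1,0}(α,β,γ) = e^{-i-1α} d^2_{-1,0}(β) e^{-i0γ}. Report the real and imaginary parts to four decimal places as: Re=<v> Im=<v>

Axis–angle → zyz. n̂ = (sinθₙcosφₙ, sinθₙsinφₙ, cosθₙ) = (-0.045265, +0.985395, -0.164157), ω = 0.3127.
R = I cosω + sinω [n̂]ₓ + (1−cosω) n̂n̂ᵀ gives
  R = [+0.951606, +0.048337, +0.303496; -0.052663, +0.998594, +0.006081; -0.302776, -0.021769, +0.952813]
β = atan2(√(R₁₃²+R₂₃²), R₃₃) = 0.308424; α = atan2(R₂₃, R₁₃) mod 2π = 0.020032; γ = atan2(R₃₂, −R₃₁) mod 2π = 6.211410
Split into d^2_{-1,0}(β=0.3084) × two z-phases.
c=cos(0.308424/2)=0.988133, s=sin(0.308424/2)=0.153601; N=√[1·6·2·2]=4.898979
k∈{1,2} keeps every argument non-negative
  k=1: (−1)^0·4.8990/(2)·0.9881^3·0.1536^1 = +0.363009
  k=2: (−1)^1·4.8990/(2)·0.9881^1·0.1536^3 = -0.008772
d^2_{-1,0}(0.3084) = +0.363009 -0.008772 = +0.354237
Attach z-rotation phases: D = e^{-i(-1)(0.0200)}·(+0.354237)·e^{-i(0)(6.2114)} = +0.354166+0.007096i

Re=0.3542 Im=0.0071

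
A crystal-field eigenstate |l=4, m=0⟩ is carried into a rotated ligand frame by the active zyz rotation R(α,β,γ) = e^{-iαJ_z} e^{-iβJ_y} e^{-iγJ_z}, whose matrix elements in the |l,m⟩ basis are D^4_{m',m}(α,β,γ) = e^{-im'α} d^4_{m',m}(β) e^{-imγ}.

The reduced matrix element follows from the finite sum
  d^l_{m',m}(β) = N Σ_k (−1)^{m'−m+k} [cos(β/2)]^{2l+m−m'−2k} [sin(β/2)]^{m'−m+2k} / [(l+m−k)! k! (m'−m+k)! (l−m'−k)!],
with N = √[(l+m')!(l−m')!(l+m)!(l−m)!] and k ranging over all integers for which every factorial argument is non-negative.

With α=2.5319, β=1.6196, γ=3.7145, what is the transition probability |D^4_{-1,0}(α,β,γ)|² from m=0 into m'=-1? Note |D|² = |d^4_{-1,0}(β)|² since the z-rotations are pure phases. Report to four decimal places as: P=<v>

First d^4_{-1,0}(β=1.6196), then the phase factors e^{-i(-1)α} and e^{-i(0)γ}:
c=cos(1.619600/2)=0.689643, s=sin(1.619600/2)=0.724149; N=√[6·120·24·24]=643.987578
The bounds max(0,m−m')=1 and min(l+m,l−m')=4 give 4 terms
  k=1: (−1)^0·643.9876/(144)·0.6896^7·0.7241^1 = +0.240278
  k=2: (−1)^1·643.9876/(24)·0.6896^5·0.7241^3 = -1.589546
  k=3: (−1)^2·643.9876/(24)·0.6896^3·0.7241^5 = +1.752590
  k=4: (−1)^3·643.9876/(144)·0.6896^1·0.7241^7 = -0.322060
d^4_{-1,0}(1.6196) = +0.240278 -1.589546 +1.752590 -0.322060 = +0.081263
|D^4_{-1,0}|² = |d^4_{-1,0}(β)|² = (+0.081263)² = 0.006604 (the z-rotation phases have unit modulus)

P=0.0066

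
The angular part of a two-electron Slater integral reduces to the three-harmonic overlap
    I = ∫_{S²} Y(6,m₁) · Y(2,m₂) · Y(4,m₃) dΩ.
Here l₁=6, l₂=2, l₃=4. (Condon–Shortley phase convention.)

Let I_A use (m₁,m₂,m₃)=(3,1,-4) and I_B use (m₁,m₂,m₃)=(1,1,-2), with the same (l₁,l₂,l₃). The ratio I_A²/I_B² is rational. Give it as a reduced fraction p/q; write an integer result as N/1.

Same 6,2,4: normalisation and zero-m 3j drop out of the ratio.
A: Δ: 4! 8! 0! / 13! → 1/6435; sum: t=3:−1/241920 = -1/241920; 3j²(6 2 4; 3 1 -4) = Δ·Π!·Σ² = 1/715  (sign -1)
B: Δ: 4! 8! 0! / 13! → 1/6435; sum: t=3:−1/8640 = -1/8640; 3j²(6 2 4; 1 1 -2) = Δ·Π!·Σ² = 14/1287  (sign -1)
I_A²/I_B² = (1/715)/(14/1287) = 9/70

9/70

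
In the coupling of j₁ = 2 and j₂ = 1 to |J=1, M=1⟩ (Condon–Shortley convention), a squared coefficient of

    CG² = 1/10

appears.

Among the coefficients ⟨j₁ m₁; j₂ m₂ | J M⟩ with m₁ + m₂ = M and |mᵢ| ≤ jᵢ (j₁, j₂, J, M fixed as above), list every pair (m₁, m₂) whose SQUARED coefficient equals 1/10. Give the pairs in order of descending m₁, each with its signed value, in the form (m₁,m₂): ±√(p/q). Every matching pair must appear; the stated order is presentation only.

Admissible pairs with m₁+m₂ = M = 1: (0,1), (1,0), (2,-1)
  (m₁,m₂)=(2,-1): CG² = 3/5, CG = +√(3/5)
  (m₁,m₂)=(1,0): CG² = 3/10, CG = −√(3/10)
  (m₁,m₂)=(0,1): CG² = 1/10, CG = +√(1/10)   ← matches the target
Pairs with CG² = 1/10: (0,1): +√(1/10)

(0,1): +√(1/10)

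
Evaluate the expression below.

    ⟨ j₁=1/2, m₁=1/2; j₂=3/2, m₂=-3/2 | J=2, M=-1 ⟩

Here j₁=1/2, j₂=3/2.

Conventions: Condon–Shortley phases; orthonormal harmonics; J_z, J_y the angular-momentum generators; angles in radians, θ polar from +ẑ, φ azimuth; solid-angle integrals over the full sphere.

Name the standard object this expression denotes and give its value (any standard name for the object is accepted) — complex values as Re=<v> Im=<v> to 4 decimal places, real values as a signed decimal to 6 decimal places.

Clebsch–Gordan coefficient, +√(1/4) ≈ +0.500000

This is a Clebsch–Gordan (vector-coupling) coefficient.
√[5·0!1!3!/5! · 1!0!0!3!1!3!] = √(9)
  +(−1)^0/∏(0,0,0,0,1,3)! = 1/6  (running 1/6)
⟨..|..⟩ = √(9)·(1/6) = +0.500000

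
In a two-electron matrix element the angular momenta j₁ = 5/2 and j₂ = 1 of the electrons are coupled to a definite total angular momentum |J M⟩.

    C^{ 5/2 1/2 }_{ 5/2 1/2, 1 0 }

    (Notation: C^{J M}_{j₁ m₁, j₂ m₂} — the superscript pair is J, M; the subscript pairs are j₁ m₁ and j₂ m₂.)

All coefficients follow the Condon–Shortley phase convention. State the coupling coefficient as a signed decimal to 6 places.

+√(1/35) ≈ +0.169031

√[6·1!4!1!/7! · 3!2!1!1!3!2!] = √(144/35)
  +(−1)^0/∏(0,1,2,1,2,0)! = 1/4  (running 1/4)
  +(−1)^1/∏(1,0,1,0,3,1)! = -1/6  (running 1/12)
⟨..|..⟩ = √(144/35)·(1/12) = +0.169031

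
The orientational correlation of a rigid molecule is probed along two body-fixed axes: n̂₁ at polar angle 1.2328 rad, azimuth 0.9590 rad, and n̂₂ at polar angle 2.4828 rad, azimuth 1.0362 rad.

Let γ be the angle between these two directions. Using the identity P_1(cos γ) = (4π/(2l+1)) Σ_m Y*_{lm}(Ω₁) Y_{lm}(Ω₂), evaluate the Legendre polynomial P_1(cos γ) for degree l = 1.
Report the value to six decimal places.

0.313602

Addition theorem: P_1(cos γ) = (4π/3) Σ_m Y*_{lm}(Ω₁) Y_{lm}(Ω₂), m = −1…1:
  m=-1: Y*=+0.187204+0.266825i  Y=+0.107757-0.181989i  product +0.068732-0.005317i
  m=+0: Y*=+0.162019-0.000000i  Y=-0.386354+0.000000i  product -0.062597+0.000000i
  m=+1: Y*=-0.187204+0.266825i  Y=-0.107757-0.181989i  product +0.068732+0.005317i
Total Σ_m = +0.074867+0.000000i. Multiply by 4.188790: +0.313602+0.000000i. P_1(cos γ) = 0.313602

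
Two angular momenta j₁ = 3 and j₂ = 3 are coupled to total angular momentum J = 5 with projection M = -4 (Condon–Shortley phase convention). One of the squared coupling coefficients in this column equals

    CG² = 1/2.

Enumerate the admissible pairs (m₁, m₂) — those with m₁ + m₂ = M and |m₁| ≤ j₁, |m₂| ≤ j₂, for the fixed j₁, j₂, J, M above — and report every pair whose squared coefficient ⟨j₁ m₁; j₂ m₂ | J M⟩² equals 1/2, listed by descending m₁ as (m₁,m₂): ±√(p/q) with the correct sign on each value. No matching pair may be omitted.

Admissible pairs with m₁+m₂ = M = -4: (-3,-1), (-2,-2), (-1,-3)
  (m₁,m₂)=(-1,-3): CG² = 1/2, CG = +√(1/2)   ← matches the target
  (m₁,m₂)=(-2,-2): CG² = 0/1, CG = 0
  (m₁,m₂)=(-3,-1): CG² = 1/2, CG = −√(1/2)   ← matches the target
Pairs with CG² = 1/2: (-1,-3): +√(1/2); (-3,-1): −√(1/2)

(-1,-3): +√(1/2); (-3,-1): −√(1/2)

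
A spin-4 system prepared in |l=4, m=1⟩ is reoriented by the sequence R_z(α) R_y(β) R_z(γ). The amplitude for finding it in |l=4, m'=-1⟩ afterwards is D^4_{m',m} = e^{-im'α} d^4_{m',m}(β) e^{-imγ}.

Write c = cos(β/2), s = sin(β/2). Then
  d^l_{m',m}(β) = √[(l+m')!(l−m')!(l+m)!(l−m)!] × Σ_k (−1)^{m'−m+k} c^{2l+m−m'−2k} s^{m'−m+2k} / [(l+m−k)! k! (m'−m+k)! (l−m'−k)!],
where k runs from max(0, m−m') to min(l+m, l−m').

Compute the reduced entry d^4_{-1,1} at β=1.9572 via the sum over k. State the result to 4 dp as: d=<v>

d^4_{-1,1}(β=1.9572) via the finite sum:
Half-angle: c=0.558185, s=0.829717. N=√(6·120·120·6)=720.000000
k∈{2,3,4,5} keeps every argument non-negative
  k=2: (−1)^0·720.0000/(72)·0.5582^6·0.8297^2 = +0.208222
  k=3: (−1)^1·720.0000/(24)·0.5582^4·0.8297^4 = -1.380233
  k=4: (−1)^2·720.0000/(48)·0.5582^2·0.8297^6 = +1.524847
  k=5: (−1)^3·720.0000/(720)·0.5582^0·0.8297^8 = -0.224615
d^4_{-1,1}(1.9572) = +0.208222 -1.380233 +1.524847 -0.224615 = +0.128221

d=0.1282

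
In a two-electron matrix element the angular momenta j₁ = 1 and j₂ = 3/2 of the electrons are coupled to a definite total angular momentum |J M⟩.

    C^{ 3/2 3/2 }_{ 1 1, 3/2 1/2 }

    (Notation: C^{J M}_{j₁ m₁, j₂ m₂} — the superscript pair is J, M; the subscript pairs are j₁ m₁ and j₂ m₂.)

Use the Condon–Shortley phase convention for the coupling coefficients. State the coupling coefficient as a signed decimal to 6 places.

√[4·1!1!2!/5! · 2!0!2!1!3!0!] = √(8/5)
  +(−1)^0/∏(0,1,0,2,1,0)! = 1/2  (running 1/2)
⟨..|..⟩ = √(8/5)·(1/2) = +0.632456

+0.632456  (= +√(2/5))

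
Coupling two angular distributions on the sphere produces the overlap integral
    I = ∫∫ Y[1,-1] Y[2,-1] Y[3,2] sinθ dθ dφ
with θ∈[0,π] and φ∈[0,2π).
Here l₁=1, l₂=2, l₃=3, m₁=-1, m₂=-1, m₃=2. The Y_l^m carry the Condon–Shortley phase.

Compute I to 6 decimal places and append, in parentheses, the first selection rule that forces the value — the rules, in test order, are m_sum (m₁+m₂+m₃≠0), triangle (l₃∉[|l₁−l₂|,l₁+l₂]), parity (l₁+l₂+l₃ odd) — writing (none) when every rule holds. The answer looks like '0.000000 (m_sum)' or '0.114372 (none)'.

m-sum 0 ✓  L=6 even ✓  1≤3≤3 ✓
Π(2lᵢ+1) = 3×5×7 = 105
triangle coeff Δ(1,2,3) = 1/105
Σ_t [0,0]: t=0:+1/4 = 1/4
(3j)²=3/35 [(1 2 3; 0 0 0)], sign=-1
Σ_t [0,0]: t=0:+1/12 = 1/12
(3j)²=2/21 [(1 2 3; -1 -1 2)], sign=-1
⇒ 4πI² = 6/7
I = (+1)√(6/7/(4π)) = 0.26116903
No selection rule forces the value: the integral is nonzero (none).

0.261169 (none)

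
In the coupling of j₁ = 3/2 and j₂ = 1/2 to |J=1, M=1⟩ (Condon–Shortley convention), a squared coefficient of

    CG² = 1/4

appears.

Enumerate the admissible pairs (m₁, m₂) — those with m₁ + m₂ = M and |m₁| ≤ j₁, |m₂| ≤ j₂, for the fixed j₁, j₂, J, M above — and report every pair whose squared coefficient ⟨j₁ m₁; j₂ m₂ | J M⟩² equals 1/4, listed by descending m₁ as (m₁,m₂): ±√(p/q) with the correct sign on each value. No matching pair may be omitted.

Admissible pairs with m₁+m₂ = M = 1: (1/2,1/2), (3/2,-1/2)
  (m₁,m₂)=(3/2,-1/2): CG² = 3/4, CG = +√(3/4)
  (m₁,m₂)=(1/2,1/2): CG² = 1/4, CG = −√(1/4)   ← matches the target
Pairs with CG² = 1/4: (1/2,1/2): −√(1/4)

(1/2,1/2): −√(1/4)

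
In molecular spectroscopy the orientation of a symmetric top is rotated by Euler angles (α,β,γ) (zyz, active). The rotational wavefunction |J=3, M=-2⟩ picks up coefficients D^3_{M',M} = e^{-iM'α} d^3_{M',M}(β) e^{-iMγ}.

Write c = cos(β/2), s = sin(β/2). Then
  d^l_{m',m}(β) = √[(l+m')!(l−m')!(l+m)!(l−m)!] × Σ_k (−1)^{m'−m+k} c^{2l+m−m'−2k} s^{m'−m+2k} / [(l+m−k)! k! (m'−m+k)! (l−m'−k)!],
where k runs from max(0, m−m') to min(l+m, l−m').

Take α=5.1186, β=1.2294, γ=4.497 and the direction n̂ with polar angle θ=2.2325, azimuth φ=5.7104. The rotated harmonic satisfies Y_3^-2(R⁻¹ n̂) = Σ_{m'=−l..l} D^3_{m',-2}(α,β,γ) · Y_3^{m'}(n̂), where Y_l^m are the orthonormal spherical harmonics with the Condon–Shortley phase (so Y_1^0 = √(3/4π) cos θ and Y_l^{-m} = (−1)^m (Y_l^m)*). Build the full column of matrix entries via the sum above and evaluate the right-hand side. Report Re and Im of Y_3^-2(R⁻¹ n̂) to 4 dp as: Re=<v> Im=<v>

Re=-0.0460 Im=0.3462

Need the full column D^3_{m',-2} for m'=−3..3 at α=5.1186, β=1.2294, γ=4.4970.
cos(β/2)=0.816946, sin(β/2)=0.576713
d^3_{-3,-2}: single k=1 term ⇒ +0.514048;  D = +0.364379-0.362593i
d^3_{-2,-2}: k∈[0..1] ⇒ +0.297277 -0.740738 = -0.443461;  D = -0.411555-0.165166i
d^3_{-1,-2}: k∈[0..1] ⇒ -0.663633 +0.661441 = -0.002192;  D = -0.000054-0.002192i
d^3_{0,-2}: k∈[0..1] ⇒ +0.811438 -0.404379 = +0.407059;  D = -0.369871+0.169979i
d^3_{1,-2}: k∈[0..1] ⇒ -0.661441 +0.164814 = -0.496627;  D = +0.368810+0.332592i
d^3_{2,-2}: k∈[0..1] ⇒ +0.369146 -0.036793 = +0.332353;  D = +0.106941-0.314678i
d^3_{3,-2}: single k=0 term ⇒ -0.127664;  D = -0.127270+0.010026i
Y_3^{m'}(θ=2.2325,φ=5.7104) and Σ D·Y over m':
  (+0.3644-0.3626i)·(-0.0301+0.2027i)  (-0.4116-0.1652i)·(-0.1612-0.3561i)  (-0.0001-0.0022i)·(+0.1902+0.1227i)  (-0.3699+0.1700i)·(+0.2550+0.0000i)  (+0.3688+0.3326i)·(-0.1902+0.1227i)  (+0.1069-0.3147i)·(-0.1612+0.3561i)  (-0.1273+0.0100i)·(+0.0301+0.2027i)
Y_3^-2(R⁻¹ n̂) = -0.046040+0.346168i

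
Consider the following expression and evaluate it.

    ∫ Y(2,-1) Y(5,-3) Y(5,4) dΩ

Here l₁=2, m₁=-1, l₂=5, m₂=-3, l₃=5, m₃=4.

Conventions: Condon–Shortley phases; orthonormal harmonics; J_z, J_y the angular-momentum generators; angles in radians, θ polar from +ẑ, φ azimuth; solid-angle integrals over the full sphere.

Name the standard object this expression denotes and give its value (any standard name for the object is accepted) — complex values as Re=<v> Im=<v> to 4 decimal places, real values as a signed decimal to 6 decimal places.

Gaunt coefficient, +0.196098

This is a Gaunt coefficient — the integral of a triple product of spherical harmonics over the sphere.
Rules hold: Σm=0, L=12 even, 3≤5≤7.
N = 5·11·11 = 605
Δ = 2!·2!·8!/13! = 1/38610
Racah Σ t=0..2: t=0:+1/2880 t=1:−1/576 t=2:+1/2880 = -1/960
⇒ 3j(2 5 5; 0 0 0)² = 10/429, sgn +1
Racah Σ t=1..2: t=1:−1/10080 t=2:+1/80640 = -1/11520
⇒ 3j(2 5 5; -1 -3 4)² = 49/1430, sgn +1
4πI² = N·(3j₀)²·(3jₘ)² = 245/507
I = +1·√(0.483235/4π) = 0.19609844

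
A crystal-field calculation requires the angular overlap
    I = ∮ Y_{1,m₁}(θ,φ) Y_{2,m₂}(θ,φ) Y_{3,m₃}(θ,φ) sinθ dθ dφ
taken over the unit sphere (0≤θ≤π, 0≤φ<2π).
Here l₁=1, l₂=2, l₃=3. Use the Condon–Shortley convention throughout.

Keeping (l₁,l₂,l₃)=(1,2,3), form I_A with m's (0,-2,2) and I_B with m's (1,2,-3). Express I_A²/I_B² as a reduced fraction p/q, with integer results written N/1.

l's match ⇒ only the (l;m) 3-j factors differ between A and B.
A: triangle coeff Δ(1,2,3) = 1/105; Σ_t [0,0]: t=0:+1/24 = 1/24; (3j)²=1/21 [(1 2 3; 0 -2 2)], sign=-1
B: triangle coeff Δ(1,2,3) = 1/105; Σ_t [0,0]: t=0:+1/48 = 1/48; (3j)²=1/7 [(1 2 3; 1 2 -3)], sign=+1
I_A²/I_B² = (1/21)/(1/7) = 1/3

1/3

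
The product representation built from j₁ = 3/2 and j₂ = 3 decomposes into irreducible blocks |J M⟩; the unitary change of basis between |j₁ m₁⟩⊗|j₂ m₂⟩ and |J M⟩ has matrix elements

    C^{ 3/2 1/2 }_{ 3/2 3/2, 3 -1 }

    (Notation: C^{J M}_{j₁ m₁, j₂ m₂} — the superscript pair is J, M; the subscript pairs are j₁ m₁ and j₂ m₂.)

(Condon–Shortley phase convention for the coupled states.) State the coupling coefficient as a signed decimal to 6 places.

j₁+j₂−J=3  J+j₁−j₂=0  J−j₁+j₂=3  j₁+j₂+J+1=7
(j₁±m₁, j₂±m₂, J±M) = (3,0,2,4,2,1)
P² = 576/35
sum k=0..0:
  [0] +1/12 = 1/12
S = 1/12
C² = P²·S² = 4/35 ; C = +0.338062

+√(4/35) ≈ +0.338062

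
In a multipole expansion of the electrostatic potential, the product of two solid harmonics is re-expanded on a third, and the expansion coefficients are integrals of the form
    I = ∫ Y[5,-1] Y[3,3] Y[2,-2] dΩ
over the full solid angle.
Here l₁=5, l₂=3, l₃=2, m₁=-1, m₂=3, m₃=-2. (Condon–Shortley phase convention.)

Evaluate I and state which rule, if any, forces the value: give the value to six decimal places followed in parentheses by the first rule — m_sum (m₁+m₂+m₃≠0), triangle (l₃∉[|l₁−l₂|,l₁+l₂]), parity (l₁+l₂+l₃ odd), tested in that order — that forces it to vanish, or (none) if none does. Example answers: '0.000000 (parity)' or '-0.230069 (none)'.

m-sum 0 ✓  L=10 even ✓  2≤2≤8 ✓
Π(2lᵢ+1) = 11×7×5 = 385
triangle coeff Δ(5,3,2) = 1/2310
Σ_t [3,3]: t=3:−1/144 = -1/144
(3j)²=10/231 [(5 3 2; 0 0 0)], sign=-1
Σ_t [6,6]: t=6:+1/17280 = 1/17280
(3j)²=1/2310 [(5 3 2; -1 3 -2)], sign=+1
⇒ 4πI² = 5/693
I = (-1)√(5/693/(4π)) = -0.02396147
No selection rule forces the value: the integral is nonzero (none).

-0.023961 (none)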